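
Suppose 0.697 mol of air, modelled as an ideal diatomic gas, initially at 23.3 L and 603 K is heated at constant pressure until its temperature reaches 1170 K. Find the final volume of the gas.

P₁ = nRT₁/V₁ = 0.697×8.314×603/23.3 = 150 kPa.
Isobaric: P stays 150 kPa; V/T = const ⇒ T₂ = 1170 K, V₂ = 45.2 L.

45.2 L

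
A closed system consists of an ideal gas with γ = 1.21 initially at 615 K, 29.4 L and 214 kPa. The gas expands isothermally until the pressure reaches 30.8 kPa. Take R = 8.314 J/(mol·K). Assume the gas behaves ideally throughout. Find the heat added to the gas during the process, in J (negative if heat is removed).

n = P₁V₁/(RT₁) = 214×29.4/(8.314×615) = 1.23 mol.
Isothermal: T stays 615 K; PV = const ⇒ V₂ = 204 L, P₂ = 30.8 kPa.
ΔU = 0 (ideal gas, T constant).
W = nRT ln(V₂/V₁) = 1.23×8.314×615×ln(6.95) = 12200 J.
Q = ΔU + W = 12200 J.

12200 J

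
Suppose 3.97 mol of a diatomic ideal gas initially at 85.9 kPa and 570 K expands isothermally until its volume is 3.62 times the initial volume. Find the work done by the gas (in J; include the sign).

24200 J

V₁ = nRT₁/P₁ = 3.97×8.314×570/85.9 = 219 L.
Isothermal: T stays 570 K; PV = const ⇒ V₂ = 793 L, P₂ = 23.7 kPa.
W = nRT ln(V₂/V₁) = 3.97×8.314×570×ln(3.62) = 24200 J.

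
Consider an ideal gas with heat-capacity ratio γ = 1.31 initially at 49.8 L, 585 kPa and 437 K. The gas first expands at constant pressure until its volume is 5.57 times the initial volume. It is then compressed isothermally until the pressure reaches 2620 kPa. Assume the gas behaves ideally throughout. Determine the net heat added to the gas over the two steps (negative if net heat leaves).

319000 J

n = P₁V₁/(RT₁) = 585×49.8/(8.314×437) = 8.02 mol.
Step 1 — Isobaric: P stays 585 kPa; V/T = const ⇒ T₂ = 2430 K, V₂ = 277 L.
W = PΔV = 585×(277−49.8) kPa·L = 133000 J.
ΔU = nCvΔT = 8.02×26.8×(2430−437) = 429000 J.
Q = ΔU + W = nCpΔT = 563000 J.
State after step 1: P = 585 kPa, V = 277 L, T = 2430 K.
Step 2 — Isothermal: T stays 2430 K; PV = const ⇒ V₂ = 61.9 L, P₂ = 2620 kPa.
ΔU = 0 (ideal gas, T constant).
W = nRT ln(V₂/V₁) = 8.02×8.314×2430×ln(0.223) = -243000 J.
Q = ΔU + W = -243000 J.
Net over both steps: W = -110000 J, Q = 319000 J, ΔU = 429000 J.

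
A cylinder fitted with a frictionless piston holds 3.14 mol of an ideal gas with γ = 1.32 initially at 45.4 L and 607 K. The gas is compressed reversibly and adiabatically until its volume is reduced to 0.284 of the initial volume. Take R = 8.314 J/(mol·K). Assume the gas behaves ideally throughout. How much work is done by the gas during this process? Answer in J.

-24600 J

P₁ = nRT₁/V₁ = 3.14×8.314×607/45.4 = 349 kPa.
Adiabatic: TV^(γ−1) = const ⇒ T₂ = 607×(3.52)^0.320 = 908 K; PV^γ = const ⇒ P₂ = 1840 kPa.
ΔU = nCvΔT = 3.14×26.0×(908−607) = 24600 J.
Q = 0 for an adiabatic process, so W = −ΔU = -24600 J.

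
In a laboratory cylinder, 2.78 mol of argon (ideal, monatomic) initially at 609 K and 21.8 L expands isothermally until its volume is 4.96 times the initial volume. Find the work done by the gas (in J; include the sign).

P₁ = nRT₁/V₁ = 2.78×8.314×609/21.8 = 646 kPa.
Isothermal: T stays 609 K; PV = const ⇒ V₂ = 108 L, P₂ = 130 kPa.
W = nRT ln(V₂/V₁) = 2.78×8.314×609×ln(4.96) = 22500 J.

22500 J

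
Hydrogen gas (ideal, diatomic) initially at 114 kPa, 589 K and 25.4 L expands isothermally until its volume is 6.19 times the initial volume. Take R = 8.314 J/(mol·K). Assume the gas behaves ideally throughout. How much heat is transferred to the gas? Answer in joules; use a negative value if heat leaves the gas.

5280 J

n = P₁V₁/(RT₁) = 114×25.4/(8.314×589) = 0.591 mol.
Isothermal: T stays 589 K; PV = const ⇒ V₂ = 157 L, P₂ = 18.4 kPa.
ΔU = 0 (ideal gas, T constant).
W = nRT ln(V₂/V₁) = 0.591×8.314×589×ln(6.19) = 5280 J.
Q = ΔU + W = 5280 J.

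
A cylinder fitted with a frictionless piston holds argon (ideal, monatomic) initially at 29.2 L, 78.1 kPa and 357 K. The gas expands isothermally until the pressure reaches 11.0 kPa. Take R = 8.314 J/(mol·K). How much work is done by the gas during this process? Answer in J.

n = P₁V₁/(RT₁) = 78.1×29.2/(8.314×357) = 0.768 mol.
Isothermal: T stays 357 K; PV = const ⇒ V₂ = 207 L, P₂ = 11.0 kPa.
W = nRT ln(V₂/V₁) = 0.768×8.314×357×ln(7.10) = 4470 J.

4470 J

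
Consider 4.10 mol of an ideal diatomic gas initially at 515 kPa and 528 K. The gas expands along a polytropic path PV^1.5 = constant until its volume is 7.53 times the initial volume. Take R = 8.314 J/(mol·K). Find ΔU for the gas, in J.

V₁ = nRT₁/P₁ = 4.10×8.314×528/515 = 34.9 L.
Polytropic n=1.5: T₂ = T₁(V₁/V₂)^(n−1) = 528×(0.133)^0.50 = 192 K; P₂ = P₁(V₁/V₂)^n = 24.9 kPa.
For an ideal gas ΔU = nCvΔT with Cv = (5/2)R = 20.8 J/(mol·K).
ΔU = 4.10×20.8×(192−528) = -28600 J.

-28600 J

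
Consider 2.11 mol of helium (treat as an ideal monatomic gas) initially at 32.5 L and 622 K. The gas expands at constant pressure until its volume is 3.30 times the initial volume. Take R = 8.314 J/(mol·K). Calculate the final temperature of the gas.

P₁ = nRT₁/V₁ = 2.11×8.314×622/32.5 = 336 kPa.
Isobaric: P stays 336 kPa; V/T = const ⇒ T₂ = 2050 K, V₂ = 107 L.

2050 K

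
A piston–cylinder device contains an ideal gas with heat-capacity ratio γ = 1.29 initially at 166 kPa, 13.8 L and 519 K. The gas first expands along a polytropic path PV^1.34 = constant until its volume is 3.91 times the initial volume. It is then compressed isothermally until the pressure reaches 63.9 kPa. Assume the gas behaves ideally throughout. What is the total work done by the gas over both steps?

n = P₁V₁/(RT₁) = 166×13.8/(8.314×519) = 0.531 mol.
Step 1 — Polytropic n=1.34: T₂ = T₁(V₁/V₂)^(n−1) = 519×(0.256)^0.34 = 326 K; P₂ = P₁(V₁/V₂)^n = 26.7 kPa.
W = (P₁V₁−P₂V₂)/(n−1) = (166×13.8−26.7×54.0)/0.34 = 2500 J.
ΔU = nCvΔT = 0.531×28.7×(326−519) = -2930 J.
Q = ΔU + W = -431 J.
State after step 1: P = 26.7 kPa, V = 54.0 L, T = 326 K.
Step 2 — Isothermal: T stays 326 K; PV = const ⇒ V₂ = 22.5 L, P₂ = 63.9 kPa.
ΔU = 0 (ideal gas, T constant).
W = nRT ln(V₂/V₁) = 0.531×8.314×326×ln(0.418) = -1260 J.
Q = ΔU + W = -1260 J.
Net over both steps: W = 1240 J, Q = -1690 J, ΔU = -2930 J.

1240 J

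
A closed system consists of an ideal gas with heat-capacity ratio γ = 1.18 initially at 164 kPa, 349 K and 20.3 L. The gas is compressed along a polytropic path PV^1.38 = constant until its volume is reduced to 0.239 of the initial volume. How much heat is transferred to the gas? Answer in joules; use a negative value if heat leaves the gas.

7040 J

n = P₁V₁/(RT₁) = 164×20.3/(8.314×349) = 1.15 mol.
Polytropic n=1.38: T₂ = T₁(V₁/V₂)^(n−1) = 349×(4.18)^0.38 = 601 K; P₂ = P₁(V₁/V₂)^n = 1180 kPa.
W = (P₁V₁−P₂V₂)/(n−1) = (164×20.3−1180×4.85)/0.38 = -6330 J.
ΔU = nCvΔT = 1.15×46.2×(601−349) = 13400 J.
Q = ΔU + W = 7040 J.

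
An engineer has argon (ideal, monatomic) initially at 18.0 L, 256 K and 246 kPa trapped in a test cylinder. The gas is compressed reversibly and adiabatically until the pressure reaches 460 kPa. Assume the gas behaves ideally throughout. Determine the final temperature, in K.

Adiabatic: T₂/T₁ = (P₂/P₁)^((γ−1)/γ) ⇒ T₂ = 256×(1.87)^0.400 = 329 K; V₂ = 12.4 L.

329 K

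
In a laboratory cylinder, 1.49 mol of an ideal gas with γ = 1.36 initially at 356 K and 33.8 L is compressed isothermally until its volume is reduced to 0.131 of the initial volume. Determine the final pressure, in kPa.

P₁ = nRT₁/V₁ = 1.49×8.314×356/33.8 = 130 kPa.
Isothermal: T stays 356 K; PV = const ⇒ V₂ = 4.43 L, P₂ = 996 kPa.

996 kPa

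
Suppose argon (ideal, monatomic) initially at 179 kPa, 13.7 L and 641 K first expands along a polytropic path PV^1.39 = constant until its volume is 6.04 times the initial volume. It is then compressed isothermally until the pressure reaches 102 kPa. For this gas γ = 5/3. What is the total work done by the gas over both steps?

n = P₁V₁/(RT₁) = 179×13.7/(8.314×641) = 0.460 mol.
Step 1 — Polytropic n=1.39: T₂ = T₁(V₁/V₂)^(n−1) = 641×(0.166)^0.39 = 318 K; P₂ = P₁(V₁/V₂)^n = 14.7 kPa.
W = (P₁V₁−P₂V₂)/(n−1) = (179×13.7−14.7×82.7)/0.39 = 3170 J.
ΔU = nCvΔT = 0.460×12.5×(318−641) = -1850 J.
Q = ΔU + W = 1320 J.
State after step 1: P = 14.7 kPa, V = 82.7 L, T = 318 K.
Step 2 — Isothermal: T stays 318 K; PV = const ⇒ V₂ = 11.9 L, P₂ = 102 kPa.
ΔU = 0 (ideal gas, T constant).
W = nRT ln(V₂/V₁) = 0.460×8.314×318×ln(0.144) = -2360 J.
Q = ΔU + W = -2360 J.
Net over both steps: W = 814 J, Q = -1040 J, ΔU = -1850 J.

814 J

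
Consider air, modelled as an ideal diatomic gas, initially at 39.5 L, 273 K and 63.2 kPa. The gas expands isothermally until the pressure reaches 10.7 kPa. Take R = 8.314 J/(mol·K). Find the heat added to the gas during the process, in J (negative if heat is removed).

4430 J

n = P₁V₁/(RT₁) = 63.2×39.5/(8.314×273) = 1.10 mol.
Isothermal: T stays 273 K; PV = const ⇒ V₂ = 233 L, P₂ = 10.7 kPa.
ΔU = 0 (ideal gas, T constant).
W = nRT ln(V₂/V₁) = 1.10×8.314×273×ln(5.91) = 4430 J.
Q = ΔU + W = 4430 J.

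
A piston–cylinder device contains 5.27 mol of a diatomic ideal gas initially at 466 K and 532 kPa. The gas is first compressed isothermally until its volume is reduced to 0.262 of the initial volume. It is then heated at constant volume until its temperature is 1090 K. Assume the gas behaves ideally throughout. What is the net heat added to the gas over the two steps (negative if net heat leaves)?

41000 J

V₁ = nRT₁/P₁ = 5.27×8.314×466/532 = 38.4 L.
Step 1 — Isothermal: T stays 466 K; PV = const ⇒ V₂ = 10.1 L, P₂ = 2030 kPa.
ΔU = 0 (ideal gas, T constant).
W = nRT ln(V₂/V₁) = 5.27×8.314×466×ln(0.262) = -27300 J.
Q = ΔU + W = -27300 J.
State after step 1: P = 2030 kPa, V = 10.1 L, T = 466 K.
Step 2 — Isochoric: V stays 10.1 L; P/T = const ⇒ T₂ = 1090 K, P₂ = 4750 kPa.
W = 0 (no volume change).
ΔU = nCvΔT = 5.27×20.8×(1090−466) = 68400 J.
Q = ΔU = 68400 J.
Net over both steps: W = -27300 J, Q = 41000 J, ΔU = 68400 J.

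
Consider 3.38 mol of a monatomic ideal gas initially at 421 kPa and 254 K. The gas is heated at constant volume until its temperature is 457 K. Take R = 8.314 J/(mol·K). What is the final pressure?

V₁ = nRT₁/P₁ = 3.38×8.314×254/421 = 17.0 L.
Isochoric: V stays 17.0 L; P/T = const ⇒ T₂ = 457 K, P₂ = 757 kPa.

757 kPa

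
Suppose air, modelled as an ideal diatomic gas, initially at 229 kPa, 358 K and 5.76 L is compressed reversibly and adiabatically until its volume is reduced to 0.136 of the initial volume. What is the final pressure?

3740 kPa

Adiabatic: TV^(γ−1) = const ⇒ T₂ = 358×(7.35)^0.400 = 795 K; PV^γ = const ⇒ P₂ = 3740 kPa.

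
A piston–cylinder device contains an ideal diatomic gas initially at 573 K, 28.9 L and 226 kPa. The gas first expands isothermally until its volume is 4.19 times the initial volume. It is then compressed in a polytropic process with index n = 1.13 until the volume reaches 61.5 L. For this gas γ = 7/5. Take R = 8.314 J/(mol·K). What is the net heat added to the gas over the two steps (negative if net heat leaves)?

6240 J

n = P₁V₁/(RT₁) = 226×28.9/(8.314×573) = 1.37 mol.
Step 1 — Isothermal: T stays 573 K; PV = const ⇒ V₂ = 121 L, P₂ = 53.9 kPa.
ΔU = 0 (ideal gas, T constant).
W = nRT ln(V₂/V₁) = 1.37×8.314×573×ln(4.19) = 9360 J.
Q = ΔU + W = 9360 J.
State after step 1: P = 53.9 kPa, V = 121 L, T = 573 K.
Step 2 — Polytropic n=1.13: T₂ = T₁(V₁/V₂)^(n−1) = 573×(1.97)^0.13 = 626 K; P₂ = P₁(V₁/V₂)^n = 116 kPa.
W = (P₁V₁−P₂V₂)/(n−1) = (53.9×121−116×61.5)/0.13 = -4630 J.
ΔU = nCvΔT = 1.37×20.8×(626−573) = 1500 J.
Q = ΔU + W = -3120 J.
Net over both steps: W = 4730 J, Q = 6240 J, ΔU = 1500 J.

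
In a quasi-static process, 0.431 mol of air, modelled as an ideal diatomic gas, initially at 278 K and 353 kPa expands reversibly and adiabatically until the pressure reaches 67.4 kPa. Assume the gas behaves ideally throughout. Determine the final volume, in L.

V₁ = nRT₁/P₁ = 0.431×8.314×278/353 = 2.82 L.
Adiabatic: T₂/T₁ = (P₂/P₁)^((γ−1)/γ) ⇒ T₂ = 278×(0.191)^0.286 = 173 K; V₂ = 9.21 L.

9.21 L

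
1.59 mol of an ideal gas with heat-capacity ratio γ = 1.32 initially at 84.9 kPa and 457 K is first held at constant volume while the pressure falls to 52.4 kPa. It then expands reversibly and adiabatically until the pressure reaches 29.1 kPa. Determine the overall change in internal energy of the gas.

V₁ = nRT₁/P₁ = 1.59×8.314×457/84.9 = 71.2 L.
Step 1 — Isochoric: V stays 71.2 L; P/T = const ⇒ T₂ = 282 K, P₂ = 52.4 kPa.
W = 0 (no volume change).
ΔU = nCvΔT = 1.59×26.0×(282−457) = -7230 J.
Q = ΔU = -7230 J.
State after step 1: P = 52.4 kPa, V = 71.2 L, T = 282 K.
Step 2 — Adiabatic: T₂/T₁ = (P₂/P₁)^((γ−1)/γ) ⇒ T₂ = 282×(0.555)^0.242 = 245 K; V₂ = 111 L.
ΔU = nCvΔT = 1.59×26.0×(245−282) = -1550 J.
Q = 0 for an adiabatic process, so W = −ΔU = 1550 J.
Net over both steps: W = 1550 J, Q = -7230 J, ΔU = -8780 J.

-8780 J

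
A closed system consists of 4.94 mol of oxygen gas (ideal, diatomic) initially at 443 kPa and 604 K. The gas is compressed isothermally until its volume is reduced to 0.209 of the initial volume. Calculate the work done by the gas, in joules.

-38800 J

V₁ = nRT₁/P₁ = 4.94×8.314×604/443 = 56.0 L.
Isothermal: T stays 604 K; PV = const ⇒ V₂ = 11.7 L, P₂ = 2120 kPa.
W = nRT ln(V₂/V₁) = 4.94×8.314×604×ln(0.209) = -38800 J.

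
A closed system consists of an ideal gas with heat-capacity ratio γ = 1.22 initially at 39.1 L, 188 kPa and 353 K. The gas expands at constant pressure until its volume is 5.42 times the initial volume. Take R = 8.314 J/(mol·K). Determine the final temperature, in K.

1910 K

Isobaric: P stays 188 kPa; V/T = const ⇒ T₂ = 1910 K, V₂ = 212 L.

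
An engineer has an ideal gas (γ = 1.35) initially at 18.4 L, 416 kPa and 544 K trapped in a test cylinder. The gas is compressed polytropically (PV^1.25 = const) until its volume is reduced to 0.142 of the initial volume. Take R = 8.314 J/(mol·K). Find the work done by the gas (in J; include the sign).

n = P₁V₁/(RT₁) = 416×18.4/(8.314×544) = 1.69 mol.
Polytropic n=1.25: T₂ = T₁(V₁/V₂)^(n−1) = 544×(7.04)^0.25 = 886 K; P₂ = P₁(V₁/V₂)^n = 4770 kPa.
W = (P₁V₁−P₂V₂)/(n−1) = (416×18.4−4770×2.61)/0.25 = -19300 J.

-19300 J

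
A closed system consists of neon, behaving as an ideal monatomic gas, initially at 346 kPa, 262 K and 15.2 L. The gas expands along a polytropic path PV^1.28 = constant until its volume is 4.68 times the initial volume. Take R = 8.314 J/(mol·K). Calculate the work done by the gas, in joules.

6590 J

n = P₁V₁/(RT₁) = 346×15.2/(8.314×262) = 2.41 mol.
Polytropic n=1.28: T₂ = T₁(V₁/V₂)^(n−1) = 262×(0.214)^0.28 = 170 K; P₂ = P₁(V₁/V₂)^n = 48.0 kPa.
W = (P₁V₁−P₂V₂)/(n−1) = (346×15.2−48.0×71.1)/0.28 = 6590 J.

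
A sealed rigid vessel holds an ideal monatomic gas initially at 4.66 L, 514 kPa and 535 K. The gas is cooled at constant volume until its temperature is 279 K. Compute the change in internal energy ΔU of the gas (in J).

n = P₁V₁/(RT₁) = 514×4.66/(8.314×535) = 0.538 mol.
Isochoric: V stays 4.66 L; P/T = const ⇒ T₂ = 279 K, P₂ = 268 kPa.
For an ideal gas ΔU = nCvΔT with Cv = (3/2)R = 12.5 J/(mol·K).
ΔU = 0.538×12.5×(279−535) = -1720 J.

-1720 J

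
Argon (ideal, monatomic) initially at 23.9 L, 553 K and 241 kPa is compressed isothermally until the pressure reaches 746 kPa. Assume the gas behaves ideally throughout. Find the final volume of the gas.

Isothermal: T stays 553 K; PV = const ⇒ V₂ = 7.72 L, P₂ = 746 kPa.

7.72 L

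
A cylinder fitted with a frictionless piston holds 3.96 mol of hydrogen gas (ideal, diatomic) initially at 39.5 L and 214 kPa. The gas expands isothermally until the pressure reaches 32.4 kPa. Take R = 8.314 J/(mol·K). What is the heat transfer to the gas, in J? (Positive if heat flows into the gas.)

T₁ = P₁V₁/(nR) = 214×39.5/(3.96×8.314) = 257 K.
Isothermal: T stays 257 K; PV = const ⇒ V₂ = 261 L, P₂ = 32.4 kPa.
ΔU = 0 (ideal gas, T constant).
W = nRT ln(V₂/V₁) = 3.96×8.314×257×ln(6.60) = 16000 J.
Q = ΔU + W = 16000 J.

16000 J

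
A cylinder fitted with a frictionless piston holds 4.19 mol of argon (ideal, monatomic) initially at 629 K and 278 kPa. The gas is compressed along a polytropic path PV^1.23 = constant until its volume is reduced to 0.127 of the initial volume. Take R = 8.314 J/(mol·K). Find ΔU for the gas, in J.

20000 J

V₁ = nRT₁/P₁ = 4.19×8.314×629/278 = 78.8 L.
Polytropic n=1.23: T₂ = T₁(V₁/V₂)^(n−1) = 629×(7.87)^0.23 = 1010 K; P₂ = P₁(V₁/V₂)^n = 3520 kPa.
For an ideal gas ΔU = nCvΔT with Cv = (3/2)R = 12.5 J/(mol·K).
ΔU = 4.19×12.5×(1010−629) = 20000 J.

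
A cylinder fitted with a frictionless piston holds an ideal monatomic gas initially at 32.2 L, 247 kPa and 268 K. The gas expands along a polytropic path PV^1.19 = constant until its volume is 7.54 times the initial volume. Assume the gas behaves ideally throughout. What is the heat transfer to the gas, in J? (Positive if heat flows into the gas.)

9540 J

n = P₁V₁/(RT₁) = 247×32.2/(8.314×268) = 3.57 mol.
Polytropic n=1.19: T₂ = T₁(V₁/V₂)^(n−1) = 268×(0.133)^0.19 = 183 K; P₂ = P₁(V₁/V₂)^n = 22.3 kPa.
W = (P₁V₁−P₂V₂)/(n−1) = (247×32.2−22.3×243)/0.19 = 13300 J.
ΔU = nCvΔT = 3.57×12.5×(183−268) = -3800 J.
Q = ΔU + W = 9540 J.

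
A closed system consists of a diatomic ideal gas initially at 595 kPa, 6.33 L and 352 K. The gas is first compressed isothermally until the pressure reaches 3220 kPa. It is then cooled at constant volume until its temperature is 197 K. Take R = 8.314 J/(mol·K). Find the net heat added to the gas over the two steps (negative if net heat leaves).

-10500 J

n = P₁V₁/(RT₁) = 595×6.33/(8.314×352) = 1.29 mol.
Step 1 — Isothermal: T stays 352 K; PV = const ⇒ V₂ = 1.17 L, P₂ = 3220 kPa.
ΔU = 0 (ideal gas, T constant).
W = nRT ln(V₂/V₁) = 1.29×8.314×352×ln(0.185) = -6360 J.
Q = ΔU + W = -6360 J.
State after step 1: P = 3220 kPa, V = 1.17 L, T = 352 K.
Step 2 — Isochoric: V stays 1.17 L; P/T = const ⇒ T₂ = 197 K, P₂ = 1800 kPa.
W = 0 (no volume change).
ΔU = nCvΔT = 1.29×20.8×(197−352) = -4150 J.
Q = ΔU = -4150 J.
Net over both steps: W = -6360 J, Q = -10500 J, ΔU = -4150 J.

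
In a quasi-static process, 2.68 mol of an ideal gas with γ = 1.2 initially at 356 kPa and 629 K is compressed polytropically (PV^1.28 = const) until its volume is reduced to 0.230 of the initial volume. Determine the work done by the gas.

-25500 J

V₁ = nRT₁/P₁ = 2.68×8.314×629/356 = 39.4 L.
Polytropic n=1.28: T₂ = T₁(V₁/V₂)^(n−1) = 629×(4.35)^0.28 = 949 K; P₂ = P₁(V₁/V₂)^n = 2340 kPa.
W = (P₁V₁−P₂V₂)/(n−1) = (356×39.4−2340×9.05)/0.28 = -25500 J.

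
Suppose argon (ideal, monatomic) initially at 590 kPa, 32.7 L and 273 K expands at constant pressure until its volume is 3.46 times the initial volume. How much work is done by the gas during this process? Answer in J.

n = P₁V₁/(RT₁) = 590×32.7/(8.314×273) = 8.50 mol.
Isobaric: P stays 590 kPa; V/T = const ⇒ T₂ = 945 K, V₂ = 113 L.
W = PΔV = 590×(113−32.7) kPa·L = 47500 J.

47500 J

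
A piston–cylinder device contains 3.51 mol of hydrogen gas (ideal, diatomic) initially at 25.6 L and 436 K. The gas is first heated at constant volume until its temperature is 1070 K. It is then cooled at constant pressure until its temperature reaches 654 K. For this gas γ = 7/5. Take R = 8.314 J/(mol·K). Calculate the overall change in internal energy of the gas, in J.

P₁ = nRT₁/V₁ = 3.51×8.314×436/25.6 = 497 kPa.
Step 1 — Isochoric: V stays 25.6 L; P/T = const ⇒ T₂ = 1070 K, P₂ = 1220 kPa.
W = 0 (no volume change).
ΔU = nCvΔT = 3.51×20.8×(1070−436) = 46300 J.
Q = ΔU = 46300 J.
State after step 1: P = 1220 kPa, V = 25.6 L, T = 1070 K.
Step 2 — Isobaric: P stays 1220 kPa; V/T = const ⇒ T₂ = 654 K, V₂ = 15.6 L.
W = PΔV = 1220×(15.6−25.6) kPa·L = -12100 J.
ΔU = nCvΔT = 3.51×20.8×(654−1070) = -30300 J.
Q = ΔU + W = nCpΔT = -42500 J.
Net over both steps: W = -12100 J, Q = 3760 J, ΔU = 15900 J.

15900 J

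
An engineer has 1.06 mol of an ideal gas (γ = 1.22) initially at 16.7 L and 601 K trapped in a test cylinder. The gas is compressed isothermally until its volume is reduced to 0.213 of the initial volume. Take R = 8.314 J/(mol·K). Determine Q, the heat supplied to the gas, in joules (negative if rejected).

P₁ = nRT₁/V₁ = 1.06×8.314×601/16.7 = 317 kPa.
Isothermal: T stays 601 K; PV = const ⇒ V₂ = 3.56 L, P₂ = 1490 kPa.
ΔU = 0 (ideal gas, T constant).
W = nRT ln(V₂/V₁) = 1.06×8.314×601×ln(0.213) = -8190 J.
Q = ΔU + W = -8190 J.

-8190 J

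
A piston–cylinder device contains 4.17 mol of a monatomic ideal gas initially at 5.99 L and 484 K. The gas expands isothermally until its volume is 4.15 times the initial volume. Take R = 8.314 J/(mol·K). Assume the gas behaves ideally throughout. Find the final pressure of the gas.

675 kPa

P₁ = nRT₁/V₁ = 4.17×8.314×484/5.99 = 2800 kPa.
Isothermal: T stays 484 K; PV = const ⇒ V₂ = 24.9 L, P₂ = 675 kPa.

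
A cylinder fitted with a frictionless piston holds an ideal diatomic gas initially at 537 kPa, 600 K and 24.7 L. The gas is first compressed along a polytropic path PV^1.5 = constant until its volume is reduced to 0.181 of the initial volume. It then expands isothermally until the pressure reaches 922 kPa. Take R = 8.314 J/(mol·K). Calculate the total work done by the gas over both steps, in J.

27300 J

n = P₁V₁/(RT₁) = 537×24.7/(8.314×600) = 2.66 mol.
Step 1 — Polytropic n=1.5: T₂ = T₁(V₁/V₂)^(n−1) = 600×(5.52)^0.50 = 1410 K; P₂ = P₁(V₁/V₂)^n = 6970 kPa.
W = (P₁V₁−P₂V₂)/(n−1) = (537×24.7−6970×4.47)/0.50 = -35800 J.
ΔU = nCvΔT = 2.66×20.8×(1410−600) = 44800 J.
Q = ΔU + W = 8960 J.
State after step 1: P = 6970 kPa, V = 4.47 L, T = 1410 K.
Step 2 — Isothermal: T stays 1410 K; PV = const ⇒ V₂ = 33.8 L, P₂ = 922 kPa.
ΔU = 0 (ideal gas, T constant).
W = nRT ln(V₂/V₁) = 2.66×8.314×1410×ln(7.56) = 63100 J.
Q = ΔU + W = 63100 J.
Net over both steps: W = 27300 J, Q = 72000 J, ΔU = 44800 J.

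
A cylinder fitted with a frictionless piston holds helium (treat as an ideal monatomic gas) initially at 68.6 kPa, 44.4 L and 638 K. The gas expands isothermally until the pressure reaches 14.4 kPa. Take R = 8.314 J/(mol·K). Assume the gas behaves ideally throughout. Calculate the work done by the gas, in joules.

4750 J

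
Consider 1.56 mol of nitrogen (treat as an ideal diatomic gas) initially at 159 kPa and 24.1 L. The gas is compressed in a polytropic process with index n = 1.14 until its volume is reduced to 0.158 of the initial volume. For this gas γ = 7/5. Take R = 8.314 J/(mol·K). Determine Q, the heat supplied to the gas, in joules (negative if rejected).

-5240 J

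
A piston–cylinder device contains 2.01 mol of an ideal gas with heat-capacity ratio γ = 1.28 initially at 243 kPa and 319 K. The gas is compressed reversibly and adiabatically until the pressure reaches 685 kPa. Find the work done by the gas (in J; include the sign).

-4840 J

V₁ = nRT₁/P₁ = 2.01×8.314×319/243 = 21.9 L.
Adiabatic: T₂/T₁ = (P₂/P₁)^((γ−1)/γ) ⇒ T₂ = 319×(2.82)^0.219 = 400 K; V₂ = 9.76 L.
ΔU = nCvΔT = 2.01×29.7×(400−319) = 4840 J.
Q = 0 for an adiabatic process, so W = −ΔU = -4840 J.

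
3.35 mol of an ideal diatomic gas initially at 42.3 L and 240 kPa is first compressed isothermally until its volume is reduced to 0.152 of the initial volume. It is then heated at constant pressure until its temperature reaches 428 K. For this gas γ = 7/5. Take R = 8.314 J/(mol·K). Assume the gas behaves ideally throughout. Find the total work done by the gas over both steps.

-17400 J

T₁ = P₁V₁/(nR) = 240×42.3/(3.35×8.314) = 364 K.
Step 1 — Isothermal: T stays 364 K; PV = const ⇒ V₂ = 6.43 L, P₂ = 1580 kPa.
ΔU = 0 (ideal gas, T constant).
W = nRT ln(V₂/V₁) = 3.35×8.314×364×ln(0.152) = -19100 J.
Q = ΔU + W = -19100 J.
State after step 1: P = 1580 kPa, V = 6.43 L, T = 364 K.
Step 2 — Isobaric: P stays 1580 kPa; V/T = const ⇒ T₂ = 428 K, V₂ = 7.55 L.
W = PΔV = 1580×(7.55−6.43) kPa·L = 1770 J.
ΔU = nCvΔT = 3.35×20.8×(428−364) = 4420 J.
Q = ΔU + W = nCpΔT = 6190 J.
Net over both steps: W = -17400 J, Q = -12900 J, ΔU = 4420 J.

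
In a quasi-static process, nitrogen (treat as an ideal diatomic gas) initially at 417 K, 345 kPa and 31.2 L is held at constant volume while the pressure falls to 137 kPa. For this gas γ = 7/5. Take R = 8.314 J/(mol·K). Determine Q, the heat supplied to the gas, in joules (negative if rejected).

n = P₁V₁/(RT₁) = 345×31.2/(8.314×417) = 3.10 mol.
Isochoric: V stays 31.2 L; P/T = const ⇒ T₂ = 166 K, P₂ = 137 kPa.
W = 0 (no volume change).
ΔU = nCvΔT = 3.10×20.8×(166−417) = -16200 J.
Q = ΔU = -16200 J.

-16200 J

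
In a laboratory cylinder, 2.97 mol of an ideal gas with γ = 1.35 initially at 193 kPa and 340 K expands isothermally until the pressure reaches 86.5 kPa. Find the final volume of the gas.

97.1 L

V₁ = nRT₁/P₁ = 2.97×8.314×340/193 = 43.5 L.
Isothermal: T stays 340 K; PV = const ⇒ V₂ = 97.1 L, P₂ = 86.5 kPa.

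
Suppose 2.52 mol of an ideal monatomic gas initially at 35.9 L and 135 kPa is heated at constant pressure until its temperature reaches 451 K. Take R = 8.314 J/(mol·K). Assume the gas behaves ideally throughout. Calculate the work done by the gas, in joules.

4600 J

T₁ = P₁V₁/(nR) = 135×35.9/(2.52×8.314) = 231 K.
Isobaric: P stays 135 kPa; V/T = const ⇒ T₂ = 451 K, V₂ = 70.0 L.
W = PΔV = 135×(70.0−35.9) kPa·L = 4600 J.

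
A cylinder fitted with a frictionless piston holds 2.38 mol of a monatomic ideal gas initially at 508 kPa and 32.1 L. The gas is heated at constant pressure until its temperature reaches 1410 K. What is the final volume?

54.9 L

T₁ = P₁V₁/(nR) = 508×32.1/(2.38×8.314) = 824 K.
Isobaric: P stays 508 kPa; V/T = const ⇒ T₂ = 1410 K, V₂ = 54.9 L.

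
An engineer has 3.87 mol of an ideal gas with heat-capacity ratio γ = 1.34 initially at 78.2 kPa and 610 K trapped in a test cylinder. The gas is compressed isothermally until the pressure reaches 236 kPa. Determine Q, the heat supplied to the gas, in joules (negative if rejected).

V₁ = nRT₁/P₁ = 3.87×8.314×610/78.2 = 251 L.
Isothermal: T stays 610 K; PV = const ⇒ V₂ = 83.2 L, P₂ = 236 kPa.
ΔU = 0 (ideal gas, T constant).
W = nRT ln(V₂/V₁) = 3.87×8.314×610×ln(0.331) = -21700 J.
Q = ΔU + W = -21700 J.

-21700 J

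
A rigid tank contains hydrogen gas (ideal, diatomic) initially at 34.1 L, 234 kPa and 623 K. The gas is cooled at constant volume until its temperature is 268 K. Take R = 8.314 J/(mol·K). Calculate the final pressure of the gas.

101 kPa

Isochoric: V stays 34.1 L; P/T = const ⇒ T₂ = 268 K, P₂ = 101 kPa.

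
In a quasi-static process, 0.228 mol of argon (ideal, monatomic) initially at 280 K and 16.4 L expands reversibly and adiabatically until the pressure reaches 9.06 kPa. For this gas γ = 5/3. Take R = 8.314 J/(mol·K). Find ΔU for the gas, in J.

P₁ = nRT₁/V₁ = 0.228×8.314×280/16.4 = 32.4 kPa.
Adiabatic: T₂/T₁ = (P₂/P₁)^((γ−1)/γ) ⇒ T₂ = 280×(0.280)^0.400 = 168 K; V₂ = 35.2 L.
For an ideal gas ΔU = nCvΔT with Cv = (3/2)R = 12.5 J/(mol·K).
ΔU = 0.228×12.5×(168−280) = -318 J.

-318 J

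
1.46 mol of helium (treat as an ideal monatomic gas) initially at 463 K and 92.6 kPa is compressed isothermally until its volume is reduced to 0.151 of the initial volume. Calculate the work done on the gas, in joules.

V₁ = nRT₁/P₁ = 1.46×8.314×463/92.6 = 60.7 L.
Isothermal: T stays 463 K; PV = const ⇒ V₂ = 9.16 L, P₂ = 613 kPa.
W = nRT ln(V₂/V₁) = 1.46×8.314×463×ln(0.151) = -10600 J.
Work done on the gas = −W_by = 10600 J.

10600 J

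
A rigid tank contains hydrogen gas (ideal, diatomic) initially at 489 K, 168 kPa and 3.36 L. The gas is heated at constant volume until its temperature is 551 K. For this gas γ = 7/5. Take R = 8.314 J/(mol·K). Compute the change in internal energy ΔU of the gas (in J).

n = P₁V₁/(RT₁) = 168×3.36/(8.314×489) = 0.139 mol.
Isochoric: V stays 3.36 L; P/T = const ⇒ T₂ = 551 K, P₂ = 189 kPa.
For an ideal gas ΔU = nCvΔT with Cv = (5/2)R = 20.8 J/(mol·K).
ΔU = 0.139×20.8×(551−489) = 179 J.

179 J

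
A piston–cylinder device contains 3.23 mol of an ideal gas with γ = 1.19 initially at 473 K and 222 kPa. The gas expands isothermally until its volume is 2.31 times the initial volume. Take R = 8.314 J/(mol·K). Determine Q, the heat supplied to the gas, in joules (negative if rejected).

V₁ = nRT₁/P₁ = 3.23×8.314×473/222 = 57.2 L.
Isothermal: T stays 473 K; PV = const ⇒ V₂ = 132 L, P₂ = 96.1 kPa.
ΔU = 0 (ideal gas, T constant).
W = nRT ln(V₂/V₁) = 3.23×8.314×473×ln(2.31) = 10600 J.
Q = ΔU + W = 10600 J.

10600 J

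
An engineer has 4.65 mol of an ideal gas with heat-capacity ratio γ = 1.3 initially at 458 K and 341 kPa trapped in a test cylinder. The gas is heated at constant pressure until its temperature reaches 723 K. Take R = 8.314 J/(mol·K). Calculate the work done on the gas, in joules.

-10200 J

V₁ = nRT₁/P₁ = 4.65×8.314×458/341 = 51.9 L.
Isobaric: P stays 341 kPa; V/T = const ⇒ T₂ = 723 K, V₂ = 82.0 L.
W = PΔV = 341×(82.0−51.9) kPa·L = 10200 J.
Work done on the gas = −W_by = -10200 J.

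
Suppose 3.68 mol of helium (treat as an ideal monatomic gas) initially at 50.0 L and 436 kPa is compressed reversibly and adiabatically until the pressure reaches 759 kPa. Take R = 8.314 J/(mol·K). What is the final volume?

35.9 L

T₁ = P₁V₁/(nR) = 436×50.0/(3.68×8.314) = 713 K.
Adiabatic: T₂/T₁ = (P₂/P₁)^((γ−1)/γ) ⇒ T₂ = 713×(1.74)^0.400 = 889 K; V₂ = 35.9 L.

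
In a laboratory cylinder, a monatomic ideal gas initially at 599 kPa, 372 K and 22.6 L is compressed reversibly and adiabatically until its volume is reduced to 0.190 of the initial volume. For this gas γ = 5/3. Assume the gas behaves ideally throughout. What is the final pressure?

9540 kPa

Adiabatic: TV^(γ−1) = const ⇒ T₂ = 372×(5.26)^0.667 = 1130 K; PV^γ = const ⇒ P₂ = 9540 kPa.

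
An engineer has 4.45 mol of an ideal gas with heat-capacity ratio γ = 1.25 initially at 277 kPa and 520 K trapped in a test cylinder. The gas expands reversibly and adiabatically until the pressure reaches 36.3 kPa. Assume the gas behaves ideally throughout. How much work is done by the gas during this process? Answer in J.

25700 J

V₁ = nRT₁/P₁ = 4.45×8.314×520/277 = 69.5 L.
Adiabatic: T₂/T₁ = (P₂/P₁)^((γ−1)/γ) ⇒ T₂ = 520×(0.131)^0.200 = 346 K; V₂ = 353 L.
ΔU = nCvΔT = 4.45×33.3×(346−520) = -25700 J.
Q = 0 for an adiabatic process, so W = −ΔU = 25700 J.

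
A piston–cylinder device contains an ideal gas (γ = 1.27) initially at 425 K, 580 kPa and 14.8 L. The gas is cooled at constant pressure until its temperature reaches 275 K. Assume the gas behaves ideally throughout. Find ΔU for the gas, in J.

-11200 J

n = P₁V₁/(RT₁) = 580×14.8/(8.314×425) = 2.43 mol.
Isobaric: P stays 580 kPa; V/T = const ⇒ T₂ = 275 K, V₂ = 9.58 L.
For an ideal gas ΔU = nCvΔT with Cv = R/(γ−1) = 30.8 J/(mol·K).
ΔU = 2.43×30.8×(275−425) = -11200 J.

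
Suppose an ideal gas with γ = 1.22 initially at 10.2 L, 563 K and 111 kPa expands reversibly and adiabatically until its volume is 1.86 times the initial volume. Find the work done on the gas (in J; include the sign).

-657 J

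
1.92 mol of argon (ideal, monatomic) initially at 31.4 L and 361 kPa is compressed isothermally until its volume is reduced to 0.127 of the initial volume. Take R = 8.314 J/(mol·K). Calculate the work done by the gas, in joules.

-23400 J

T₁ = P₁V₁/(nR) = 361×31.4/(1.92×8.314) = 710 K.
Isothermal: T stays 710 K; PV = const ⇒ V₂ = 3.99 L, P₂ = 2840 kPa.
W = nRT ln(V₂/V₁) = 1.92×8.314×710×ln(0.127) = -23400 J.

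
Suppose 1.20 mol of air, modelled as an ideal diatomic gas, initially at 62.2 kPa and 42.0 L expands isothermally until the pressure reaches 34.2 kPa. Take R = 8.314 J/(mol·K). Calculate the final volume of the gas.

76.4 L

T₁ = P₁V₁/(nR) = 62.2×42.0/(1.20×8.314) = 262 K.
Isothermal: T stays 262 K; PV = const ⇒ V₂ = 76.4 L, P₂ = 34.2 kPa.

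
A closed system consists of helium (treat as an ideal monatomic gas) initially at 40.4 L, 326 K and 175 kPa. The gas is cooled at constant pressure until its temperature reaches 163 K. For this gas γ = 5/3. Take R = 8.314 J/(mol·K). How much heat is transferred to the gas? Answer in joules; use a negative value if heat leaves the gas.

n = P₁V₁/(RT₁) = 175×40.4/(8.314×326) = 2.61 mol.
Isobaric: P stays 175 kPa; V/T = const ⇒ T₂ = 163 K, V₂ = 20.2 L.
W = PΔV = 175×(20.2−40.4) kPa·L = -3540 J.
ΔU = nCvΔT = 2.61×12.5×(163−326) = -5300 J.
Q = ΔU + W = nCpΔT = -8840 J.

-8840 J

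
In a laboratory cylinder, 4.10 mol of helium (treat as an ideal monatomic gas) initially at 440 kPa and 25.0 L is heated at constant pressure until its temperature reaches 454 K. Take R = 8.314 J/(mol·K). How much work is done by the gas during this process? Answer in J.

T₁ = P₁V₁/(nR) = 440×25.0/(4.10×8.314) = 323 K.
Isobaric: P stays 440 kPa; V/T = const ⇒ T₂ = 454 K, V₂ = 35.2 L.
W = PΔV = 440×(35.2−25.0) kPa·L = 4480 J.

4480 J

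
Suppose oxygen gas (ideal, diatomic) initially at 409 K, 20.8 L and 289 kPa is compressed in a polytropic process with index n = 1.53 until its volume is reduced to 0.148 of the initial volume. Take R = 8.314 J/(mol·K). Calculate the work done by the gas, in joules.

-19900 J

n = P₁V₁/(RT₁) = 289×20.8/(8.314×409) = 1.77 mol.
Polytropic n=1.53: T₂ = T₁(V₁/V₂)^(n−1) = 409×(6.76)^0.53 = 1130 K; P₂ = P₁(V₁/V₂)^n = 5380 kPa.
W = (P₁V₁−P₂V₂)/(n−1) = (289×20.8−5380×3.08)/0.53 = -19900 J.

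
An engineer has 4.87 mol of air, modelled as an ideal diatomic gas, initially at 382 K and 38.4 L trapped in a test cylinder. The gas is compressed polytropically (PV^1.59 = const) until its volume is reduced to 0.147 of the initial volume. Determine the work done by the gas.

P₁ = nRT₁/V₁ = 4.87×8.314×382/38.4 = 403 kPa.
Polytropic n=1.59: T₂ = T₁(V₁/V₂)^(n−1) = 382×(6.80)^0.59 = 1180 K; P₂ = P₁(V₁/V₂)^n = 8490 kPa.
W = (P₁V₁−P₂V₂)/(n−1) = (403×38.4−8490×5.64)/0.59 = -55000 J.

-55000 J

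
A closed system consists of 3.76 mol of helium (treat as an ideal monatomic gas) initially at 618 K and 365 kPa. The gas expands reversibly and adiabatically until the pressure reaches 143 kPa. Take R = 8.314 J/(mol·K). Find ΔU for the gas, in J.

V₁ = nRT₁/P₁ = 3.76×8.314×618/365 = 52.9 L.
Adiabatic: T₂/T₁ = (P₂/P₁)^((γ−1)/γ) ⇒ T₂ = 618×(0.392)^0.400 = 425 K; V₂ = 92.9 L.
For an ideal gas ΔU = nCvΔT with Cv = (3/2)R = 12.5 J/(mol·K).
ΔU = 3.76×12.5×(425−618) = -9060 J.

-9060 J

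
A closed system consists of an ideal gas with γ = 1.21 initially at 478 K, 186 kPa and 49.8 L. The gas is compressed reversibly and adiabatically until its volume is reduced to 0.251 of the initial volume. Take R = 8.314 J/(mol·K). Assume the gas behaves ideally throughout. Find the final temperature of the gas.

Adiabatic: TV^(γ−1) = const ⇒ T₂ = 478×(3.98)^0.210 = 639 K; PV^γ = const ⇒ P₂ = 991 kPa.

639 K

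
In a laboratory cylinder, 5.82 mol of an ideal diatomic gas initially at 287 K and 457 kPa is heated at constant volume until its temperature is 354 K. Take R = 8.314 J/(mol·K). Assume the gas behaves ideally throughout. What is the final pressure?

V₁ = nRT₁/P₁ = 5.82×8.314×287/457 = 30.4 L.
Isochoric: V stays 30.4 L; P/T = const ⇒ T₂ = 354 K, P₂ = 564 kPa.

564 kPa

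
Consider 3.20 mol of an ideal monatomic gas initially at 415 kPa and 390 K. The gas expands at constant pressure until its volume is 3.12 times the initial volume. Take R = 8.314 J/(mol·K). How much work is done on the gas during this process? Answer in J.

-22000 J

V₁ = nRT₁/P₁ = 3.20×8.314×390/415 = 25.0 L.
Isobaric: P stays 415 kPa; V/T = const ⇒ T₂ = 1220 K, V₂ = 78.0 L.
W = PΔV = 415×(78.0−25.0) kPa·L = 22000 J.
Work done on the gas = −W_by = -22000 J.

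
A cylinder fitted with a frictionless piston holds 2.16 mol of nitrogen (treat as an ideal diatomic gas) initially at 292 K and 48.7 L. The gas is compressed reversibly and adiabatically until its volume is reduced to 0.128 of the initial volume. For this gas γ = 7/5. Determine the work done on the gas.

16700 J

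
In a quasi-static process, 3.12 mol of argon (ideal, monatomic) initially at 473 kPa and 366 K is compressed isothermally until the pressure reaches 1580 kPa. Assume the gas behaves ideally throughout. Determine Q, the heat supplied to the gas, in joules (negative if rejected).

-11500 J

V₁ = nRT₁/P₁ = 3.12×8.314×366/473 = 20.1 L.
Isothermal: T stays 366 K; PV = const ⇒ V₂ = 6.01 L, P₂ = 1580 kPa.
ΔU = 0 (ideal gas, T constant).
W = nRT ln(V₂/V₁) = 3.12×8.314×366×ln(0.299) = -11500 J.
Q = ΔU + W = -11500 J.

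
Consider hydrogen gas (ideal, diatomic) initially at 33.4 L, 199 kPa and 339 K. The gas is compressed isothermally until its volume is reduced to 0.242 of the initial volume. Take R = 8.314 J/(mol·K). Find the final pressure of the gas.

822 kPa

Isothermal: T stays 339 K; PV = const ⇒ V₂ = 8.08 L, P₂ = 822 kPa.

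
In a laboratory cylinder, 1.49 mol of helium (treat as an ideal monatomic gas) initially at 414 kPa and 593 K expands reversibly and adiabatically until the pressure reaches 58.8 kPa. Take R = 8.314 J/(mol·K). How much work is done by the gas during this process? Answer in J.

5970 J

V₁ = nRT₁/P₁ = 1.49×8.314×593/414 = 17.7 L.
Adiabatic: T₂/T₁ = (P₂/P₁)^((γ−1)/γ) ⇒ T₂ = 593×(0.142)^0.400 = 272 K; V₂ = 57.2 L.
ΔU = nCvΔT = 1.49×12.5×(272−593) = -5970 J.
Q = 0 for an adiabatic process, so W = −ΔU = 5970 J.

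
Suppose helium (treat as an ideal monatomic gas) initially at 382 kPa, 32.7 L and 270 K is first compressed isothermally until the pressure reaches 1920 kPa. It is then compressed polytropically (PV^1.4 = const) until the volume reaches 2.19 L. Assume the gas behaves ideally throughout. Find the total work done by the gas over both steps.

n = P₁V₁/(RT₁) = 382×32.7/(8.314×270) = 5.56 mol.
Step 1 — Isothermal: T stays 270 K; PV = const ⇒ V₂ = 6.51 L, P₂ = 1920 kPa.
ΔU = 0 (ideal gas, T constant).
W = nRT ln(V₂/V₁) = 5.56×8.314×270×ln(0.199) = -20200 J.
Q = ΔU + W = -20200 J.
State after step 1: P = 1920 kPa, V = 6.51 L, T = 270 K.
Step 2 — Polytropic n=1.4: T₂ = T₁(V₁/V₂)^(n−1) = 270×(2.97)^0.40 = 417 K; P₂ = P₁(V₁/V₂)^n = 8820 kPa.
W = (P₁V₁−P₂V₂)/(n−1) = (1920×6.51−8820×2.19)/0.40 = -17000 J.
ΔU = nCvΔT = 5.56×12.5×(417−270) = 10200 J.
Q = ΔU + W = -6820 J.
Net over both steps: W = -37200 J, Q = -27000 J, ΔU = 10200 J.

-37200 J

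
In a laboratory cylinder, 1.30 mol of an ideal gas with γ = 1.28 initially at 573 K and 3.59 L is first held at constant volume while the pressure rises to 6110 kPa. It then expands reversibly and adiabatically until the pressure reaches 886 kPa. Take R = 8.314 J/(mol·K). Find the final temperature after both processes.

1330 K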